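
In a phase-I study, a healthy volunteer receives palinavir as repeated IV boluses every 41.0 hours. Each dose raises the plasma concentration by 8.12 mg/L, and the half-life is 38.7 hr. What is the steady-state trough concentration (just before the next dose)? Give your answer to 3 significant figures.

7.49 mg/L

k = ln 2 / 38.7 = 0.01791 hr⁻¹
Fraction remaining after one interval: e^(−kτ) = e^(−0.01791 × 41.0) = 0.4798
R = 1 / (1 − 0.4798) = 1.922
Css,max = 8.12 × 1.922 = 15.61 mg/L
Css,min = Css,max × e^(−kτ) = 15.61 × 0.4798 ≈ 7.49 mg/L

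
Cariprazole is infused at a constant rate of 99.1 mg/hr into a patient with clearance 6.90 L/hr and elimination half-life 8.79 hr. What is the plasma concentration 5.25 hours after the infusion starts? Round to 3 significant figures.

4.87 mg/L

Css = rate / CL = 99.1 / 6.90 = 14.36 mg/L
k = ln 2 / 8.79 = 0.07886 hr⁻¹
C(t) = Css (1 − e^(−kt)) = 14.36 × (1 − e^(−0.4140)) = 14.36 × 0.3390 ≈ 4.87 mg/L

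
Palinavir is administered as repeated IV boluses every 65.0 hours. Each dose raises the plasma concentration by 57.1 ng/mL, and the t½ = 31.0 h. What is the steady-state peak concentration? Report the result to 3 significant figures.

k = ln 2 / 31.0 = 0.02236 h⁻¹
Fraction remaining after one interval: e^(−kτ) = e^(−0.02236 × 65.0) = 0.2338
R = 1 / (1 − 0.2338) = 1.305
Css,max = 57.1 × 1.305 ≈ 74.5 ng/mL

74.5 ng/mL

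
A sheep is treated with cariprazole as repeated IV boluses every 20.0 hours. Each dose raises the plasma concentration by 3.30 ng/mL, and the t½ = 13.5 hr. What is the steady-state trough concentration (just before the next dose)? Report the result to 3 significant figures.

1.84 ng/mL

k = ln 2 / 13.5 = 0.05134 hr⁻¹
Fraction remaining after one interval: e^(−kτ) = e^(−0.05134 × 20.0) = 0.3581
R = 1 / (1 − 0.3581) = 1.558
Css,max = 3.30 × 1.558 = 5.141 ng/mL
Css,min = Css,max × e^(−kτ) = 5.141 × 0.3581 ≈ 1.84 ng/mL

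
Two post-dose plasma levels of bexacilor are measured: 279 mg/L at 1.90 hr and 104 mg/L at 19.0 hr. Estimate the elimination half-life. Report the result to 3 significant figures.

12.0 hours

k = ln(C₁/C₂) / (t₂ − t₁) = ln(279/104) / (19.0 − 1.90)
  = 0.9868 / 17.10 = 0.05771 hr⁻¹
t½ = ln 2 / k = ln 2 / 0.05771 ≈ 12.0 hours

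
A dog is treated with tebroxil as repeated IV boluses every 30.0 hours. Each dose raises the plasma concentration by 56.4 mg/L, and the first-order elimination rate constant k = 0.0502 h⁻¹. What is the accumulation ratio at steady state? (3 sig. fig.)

1.29

Fraction remaining after one interval: e^(−kτ) = e^(−0.05020 × 30.0) = 0.2218
R = 1 / (1 − 0.2218) = 1 / 0.7782 ≈ 1.29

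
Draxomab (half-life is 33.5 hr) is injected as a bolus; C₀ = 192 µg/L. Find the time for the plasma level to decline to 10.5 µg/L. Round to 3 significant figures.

140 hours

k = ln 2 / 33.5 = 0.02069 hr⁻¹
C(t) = C₀ e^(−kt)  ⇒  t = ln(C₀/C) / k
t = ln(192/10.5) / 0.02069 = 2.906 / 0.02069 ≈ 140 hours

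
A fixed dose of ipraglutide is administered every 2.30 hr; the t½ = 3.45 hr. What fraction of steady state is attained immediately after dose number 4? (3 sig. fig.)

k = ln 2 / 3.45 = 0.2009 hr⁻¹
f_n = 1 − e^(−nkτ) = 1 − e^(−4 × 0.2009 × 2.30) = 1 − e^(−1.848) = 1 − 0.1575 ≈ 0.843

0.843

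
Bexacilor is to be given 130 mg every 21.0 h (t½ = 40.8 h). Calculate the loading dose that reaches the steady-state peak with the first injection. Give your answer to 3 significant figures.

k = ln 2 / 40.8 = 0.01699 h⁻¹
Accumulation ratio R = 1 / (1 − e^(−kτ)) = 1 / (1 − e^(−0.01699×21.0)) = 1 / (1 − 0.6999) = 3.333
Loading dose = maintenance dose × R = 130 × 3.333 ≈ 433 mg

433 mg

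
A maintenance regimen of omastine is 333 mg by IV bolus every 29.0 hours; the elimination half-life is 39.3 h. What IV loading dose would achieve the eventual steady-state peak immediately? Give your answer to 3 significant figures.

832 mg

k = ln 2 / 39.3 = 0.01764 h⁻¹
Accumulation ratio R = 1 / (1 − e^(−kτ)) = 1 / (1 − e^(−0.01764×29.0)) = 1 / (1 − 0.5996) = 2.498
Loading dose = maintenance dose × R = 333 × 2.498 ≈ 832 mg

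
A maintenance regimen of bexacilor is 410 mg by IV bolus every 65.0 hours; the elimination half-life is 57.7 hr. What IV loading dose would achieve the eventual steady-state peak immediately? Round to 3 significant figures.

k = ln 2 / 57.7 = 0.01201 hr⁻¹
Accumulation ratio R = 1 / (1 − e^(−kτ)) = 1 / (1 − e^(−0.01201×65.0)) = 1 / (1 − 0.4580) = 1.845
Loading dose = maintenance dose × R = 410 × 1.845 ≈ 756 mg

756 mg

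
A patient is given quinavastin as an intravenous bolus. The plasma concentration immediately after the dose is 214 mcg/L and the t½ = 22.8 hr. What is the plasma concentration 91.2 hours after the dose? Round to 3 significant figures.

13.4 mcg/L

k = ln 2 / 22.8 = 0.03040 hr⁻¹
91.2 hr is 4.000 half-lives, so C = 214 × (1/2)^4.000 = 214 × 0.06250 ≈ 13.4 mcg/L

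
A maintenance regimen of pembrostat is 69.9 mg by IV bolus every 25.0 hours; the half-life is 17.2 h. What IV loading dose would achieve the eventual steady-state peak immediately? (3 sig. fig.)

k = ln 2 / 17.2 = 0.04030 h⁻¹
Accumulation ratio R = 1 / (1 − e^(−kτ)) = 1 / (1 − e^(−0.04030×25.0)) = 1 / (1 − 0.3651) = 1.575
Loading dose = maintenance dose × R = 69.9 × 1.575 ≈ 110 mg

110 mg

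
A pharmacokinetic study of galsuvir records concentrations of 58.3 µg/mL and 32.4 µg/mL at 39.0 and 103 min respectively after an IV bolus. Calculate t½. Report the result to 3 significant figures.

k = ln(C₁/C₂) / (t₂ − t₁) = ln(58.3/32.4) / (103 − 39.0)
  = 0.5874 / 64.00 = 0.009179 min⁻¹
t½ = ln 2 / k = ln 2 / 0.009179 ≈ 75.5 minutes

75.5 minutes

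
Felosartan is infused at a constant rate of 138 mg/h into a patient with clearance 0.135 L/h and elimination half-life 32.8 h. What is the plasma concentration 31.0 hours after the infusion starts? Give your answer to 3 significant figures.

Css = rate / CL = 138 / 0.135 = 1022 mg/L
k = ln 2 / 32.8 = 0.02113 h⁻¹
C(t) = Css (1 − e^(−kt)) = 1022 × (1 − e^(−0.6551)) = 1022 × 0.4806 ≈ 491 mg/L

491 mg/L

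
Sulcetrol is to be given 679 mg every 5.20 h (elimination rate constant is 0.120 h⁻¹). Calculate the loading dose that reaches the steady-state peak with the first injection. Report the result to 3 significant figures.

1460 mg

Accumulation ratio R = 1 / (1 − e^(−kτ)) = 1 / (1 − e^(−0.1200×5.20)) = 1 / (1 − 0.5358) = 2.154
Loading dose = maintenance dose × R = 679 × 2.154 ≈ 1460 mg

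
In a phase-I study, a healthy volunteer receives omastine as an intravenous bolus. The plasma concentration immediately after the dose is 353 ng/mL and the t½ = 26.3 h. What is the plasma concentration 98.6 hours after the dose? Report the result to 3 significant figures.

26.3 ng/mL

k = ln 2 / 26.3 = 0.02636 h⁻¹
C(t) = C₀ e^(−kt) = 353 × e^(−0.02636 × 98.6) = 353 × e^(−2.599) = 353 × 0.07437 ≈ 26.3 ng/mL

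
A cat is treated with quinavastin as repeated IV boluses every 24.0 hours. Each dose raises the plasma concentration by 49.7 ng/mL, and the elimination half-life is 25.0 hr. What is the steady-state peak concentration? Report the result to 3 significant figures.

k = ln 2 / 25.0 = 0.02773 hr⁻¹
Fraction remaining after one interval: e^(−kτ) = e^(−0.02773 × 24.0) = 0.5141
R = 1 / (1 − 0.5141) = 2.058
Css,max = 49.7 × 2.058 ≈ 102 ng/mL

102 ng/mL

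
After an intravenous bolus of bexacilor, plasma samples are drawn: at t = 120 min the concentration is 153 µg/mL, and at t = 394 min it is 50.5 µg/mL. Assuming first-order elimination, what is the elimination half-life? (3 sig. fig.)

k = ln(C₁/C₂) / (t₂ − t₁) = ln(153/50.5) / (394 − 120)
  = 1.108 / 274.0 = 0.004045 min⁻¹
t½ = ln 2 / k = ln 2 / 0.004045 ≈ 171 minutes

171 minutes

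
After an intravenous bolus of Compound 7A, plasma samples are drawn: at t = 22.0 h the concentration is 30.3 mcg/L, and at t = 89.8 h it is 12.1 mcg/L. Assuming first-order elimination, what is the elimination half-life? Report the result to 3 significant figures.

k = ln(C₁/C₂) / (t₂ − t₁) = ln(30.3/12.1) / (89.8 − 22.0)
  = 0.9179 / 67.80 = 0.01354 h⁻¹
t½ = ln 2 / k = ln 2 / 0.01354 ≈ 51.2 hours

51.2 hours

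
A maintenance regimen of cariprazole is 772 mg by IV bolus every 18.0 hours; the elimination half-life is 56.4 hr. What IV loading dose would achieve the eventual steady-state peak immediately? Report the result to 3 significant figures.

3890 mg

k = ln 2 / 56.4 = 0.01229 hr⁻¹
Accumulation ratio R = 1 / (1 − e^(−kτ)) = 1 / (1 − e^(−0.01229×18.0)) = 1 / (1 − 0.8015) = 5.039
Loading dose = maintenance dose × R = 772 × 5.039 ≈ 3890 mg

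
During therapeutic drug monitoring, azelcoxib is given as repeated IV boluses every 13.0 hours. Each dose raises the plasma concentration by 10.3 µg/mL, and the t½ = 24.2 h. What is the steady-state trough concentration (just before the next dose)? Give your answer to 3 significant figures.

22.8 µg/mL

k = ln 2 / 24.2 = 0.02864 h⁻¹
Fraction remaining after one interval: e^(−kτ) = e^(−0.02864 × 13.0) = 0.6891
R = 1 / (1 − 0.6891) = 3.217
Css,max = 10.3 × 3.217 = 33.13 µg/mL
Css,min = Css,max × e^(−kτ) = 33.13 × 0.6891 ≈ 22.8 µg/mL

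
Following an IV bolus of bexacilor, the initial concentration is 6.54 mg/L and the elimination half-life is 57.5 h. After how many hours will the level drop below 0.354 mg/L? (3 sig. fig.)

242 hours

k = ln 2 / 57.5 = 0.01205 h⁻¹
C(t) = C₀ e^(−kt)  ⇒  t = ln(C₀/C) / k
t = ln(6.54/0.354) / 0.01205 = 2.916 / 0.01205 ≈ 242 hours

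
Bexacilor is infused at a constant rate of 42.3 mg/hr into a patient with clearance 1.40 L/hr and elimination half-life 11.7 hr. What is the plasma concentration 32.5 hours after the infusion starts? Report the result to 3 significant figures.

Css = rate / CL = 42.3 / 1.40 = 30.21 µg/mL
k = ln 2 / 11.7 = 0.05924 hr⁻¹
C(t) = Css (1 − e^(−kt)) = 30.21 × (1 − e^(−1.925)) = 30.21 × 0.8542 ≈ 25.8 µg/mL

25.8 µg/mL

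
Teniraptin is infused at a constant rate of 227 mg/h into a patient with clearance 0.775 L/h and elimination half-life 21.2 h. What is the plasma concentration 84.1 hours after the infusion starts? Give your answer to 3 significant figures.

274 mg/L

Css = rate / CL = 227 / 0.775 = 292.9 mg/L
k = ln 2 / 21.2 = 0.03270 h⁻¹
C(t) = Css (1 − e^(−kt)) = 292.9 × (1 − e^(−2.750)) = 292.9 × 0.9361 ≈ 274 mg/L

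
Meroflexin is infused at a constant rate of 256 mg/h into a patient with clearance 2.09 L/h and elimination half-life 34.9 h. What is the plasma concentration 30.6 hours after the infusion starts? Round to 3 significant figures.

55.8 mg/L

Css = rate / CL = 256 / 2.09 = 122.5 mg/L
k = ln 2 / 34.9 = 0.01986 h⁻¹
C(t) = Css (1 − e^(−kt)) = 122.5 × (1 − e^(−0.6077)) = 122.5 × 0.4554 ≈ 55.8 mg/L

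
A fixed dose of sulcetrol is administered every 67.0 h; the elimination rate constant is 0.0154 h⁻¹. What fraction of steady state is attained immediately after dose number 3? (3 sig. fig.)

f_n = 1 − e^(−nkτ) = 1 − e^(−3 × 0.01540 × 67.0) = 1 − e^(−3.095) = 1 − 0.04526 ≈ 0.955

0.955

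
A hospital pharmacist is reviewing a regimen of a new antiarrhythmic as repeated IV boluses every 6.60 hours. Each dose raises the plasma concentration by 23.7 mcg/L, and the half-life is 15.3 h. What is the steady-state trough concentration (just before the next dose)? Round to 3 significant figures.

k = ln 2 / 15.3 = 0.04530 h⁻¹
Fraction remaining after one interval: e^(−kτ) = e^(−0.04530 × 6.60) = 0.7416
R = 1 / (1 − 0.7416) = 3.869
Css,max = 23.7 × 3.869 = 91.70 mcg/L
Css,min = Css,max × e^(−kτ) = 91.70 × 0.7416 ≈ 68.0 mcg/L

68.0 mcg/L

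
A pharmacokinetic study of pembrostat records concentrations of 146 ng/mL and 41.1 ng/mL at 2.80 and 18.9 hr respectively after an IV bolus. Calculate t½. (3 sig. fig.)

k = ln(C₁/C₂) / (t₂ − t₁) = ln(146/41.1) / (18.9 − 2.80)
  = 1.268 / 16.10 = 0.07873 hr⁻¹
t½ = ln 2 / k = ln 2 / 0.07873 ≈ 8.80 hours

8.80 hours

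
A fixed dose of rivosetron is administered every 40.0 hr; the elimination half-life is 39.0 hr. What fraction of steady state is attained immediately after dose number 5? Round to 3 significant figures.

k = ln 2 / 39.0 = 0.01777 hr⁻¹
f_n = 1 − e^(−nkτ) = 1 − e^(−5 × 0.01777 × 40.0) = 1 − e^(−3.555) = 1 − 0.02859 ≈ 0.971

0.971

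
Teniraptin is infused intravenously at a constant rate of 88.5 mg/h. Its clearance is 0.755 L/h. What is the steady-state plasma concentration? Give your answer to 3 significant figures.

Css = infusion rate / CL = 88.5 / 0.755 ≈ 117 mg/L

117 mg/L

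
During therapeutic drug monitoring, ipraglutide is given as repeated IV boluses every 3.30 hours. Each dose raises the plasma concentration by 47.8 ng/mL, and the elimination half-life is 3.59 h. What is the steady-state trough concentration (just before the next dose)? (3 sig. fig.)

53.6 ng/mL

k = ln 2 / 3.59 = 0.1931 h⁻¹
Fraction remaining after one interval: e^(−kτ) = e^(−0.1931 × 3.30) = 0.5288
R = 1 / (1 − 0.5288) = 2.122
Css,max = 47.8 × 2.122 = 101.4 ng/mL
Css,min = Css,max × e^(−kτ) = 101.4 × 0.5288 ≈ 53.6 ng/mL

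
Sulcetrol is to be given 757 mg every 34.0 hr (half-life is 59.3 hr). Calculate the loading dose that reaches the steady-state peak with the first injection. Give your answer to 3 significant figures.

k = ln 2 / 59.3 = 0.01169 hr⁻¹
Accumulation ratio R = 1 / (1 − e^(−kτ)) = 1 / (1 − e^(−0.01169×34.0)) = 1 / (1 − 0.6721) = 3.049
Loading dose = maintenance dose × R = 757 × 3.049 ≈ 2310 mg

2310 mg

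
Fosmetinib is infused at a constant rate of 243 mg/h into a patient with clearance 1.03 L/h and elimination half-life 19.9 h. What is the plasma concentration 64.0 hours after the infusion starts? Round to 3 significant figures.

211 mg/L

Css = rate / CL = 243 / 1.03 = 235.9 mg/L
k = ln 2 / 19.9 = 0.03483 h⁻¹
C(t) = Css (1 − e^(−kt)) = 235.9 × (1 − e^(−2.229)) = 235.9 × 0.8924 ≈ 211 mg/L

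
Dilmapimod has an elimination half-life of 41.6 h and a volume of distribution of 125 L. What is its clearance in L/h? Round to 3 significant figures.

2.08 L/h

k = ln 2 / t½ = ln 2 / 41.6 = 0.01666 h⁻¹
CL = k · V = 0.01666 × 125 ≈ 2.08 L/h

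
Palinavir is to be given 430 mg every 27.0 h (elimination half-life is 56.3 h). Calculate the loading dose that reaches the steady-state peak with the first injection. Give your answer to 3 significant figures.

1520 mg

k = ln 2 / 56.3 = 0.01231 h⁻¹
Accumulation ratio R = 1 / (1 − e^(−kτ)) = 1 / (1 − e^(−0.01231×27.0)) = 1 / (1 − 0.7172) = 3.536
Loading dose = maintenance dose × R = 430 × 3.536 ≈ 1520 mg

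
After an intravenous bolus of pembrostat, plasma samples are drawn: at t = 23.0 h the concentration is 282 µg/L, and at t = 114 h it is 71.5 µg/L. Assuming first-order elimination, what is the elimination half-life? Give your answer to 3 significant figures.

k = ln(C₁/C₂) / (t₂ − t₁) = ln(282/71.5) / (114 − 23.0)
  = 1.372 / 91.00 = 0.01508 h⁻¹
t½ = ln 2 / k = ln 2 / 0.01508 ≈ 46.0 hours

46.0 hours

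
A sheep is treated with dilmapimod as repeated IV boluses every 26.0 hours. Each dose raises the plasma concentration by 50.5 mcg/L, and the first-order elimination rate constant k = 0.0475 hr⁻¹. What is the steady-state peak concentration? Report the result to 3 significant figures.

71.2 mcg/L

Fraction remaining after one interval: e^(−kτ) = e^(−0.04750 × 26.0) = 0.2908
R = 1 / (1 − 0.2908) = 1.410
Css,max = 50.5 × 1.410 ≈ 71.2 mcg/L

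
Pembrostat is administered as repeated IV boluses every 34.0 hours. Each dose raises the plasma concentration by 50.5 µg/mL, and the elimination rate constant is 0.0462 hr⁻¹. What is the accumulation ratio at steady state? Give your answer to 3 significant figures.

Fraction remaining after one interval: e^(−kτ) = e^(−0.04620 × 34.0) = 0.2079
R = 1 / (1 − 0.2079) = 1 / 0.7921 ≈ 1.26

1.26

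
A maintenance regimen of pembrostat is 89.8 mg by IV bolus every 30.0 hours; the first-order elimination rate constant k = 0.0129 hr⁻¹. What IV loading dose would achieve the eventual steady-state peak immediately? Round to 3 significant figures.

Accumulation ratio R = 1 / (1 − e^(−kτ)) = 1 / (1 − e^(−0.01290×30.0)) = 1 / (1 − 0.6791) = 3.116
Loading dose = maintenance dose × R = 89.8 × 3.116 ≈ 280 mg

280 mg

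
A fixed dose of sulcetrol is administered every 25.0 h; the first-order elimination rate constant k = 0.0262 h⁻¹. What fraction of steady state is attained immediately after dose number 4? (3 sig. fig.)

f_n = 1 − e^(−nkτ) = 1 − e^(−4 × 0.02620 × 25.0) = 1 − e^(−2.620) = 1 − 0.07280 ≈ 0.927

0.927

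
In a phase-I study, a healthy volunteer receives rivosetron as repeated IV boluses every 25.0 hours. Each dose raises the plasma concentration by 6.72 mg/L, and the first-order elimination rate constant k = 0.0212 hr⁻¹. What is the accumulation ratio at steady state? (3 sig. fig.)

Fraction remaining after one interval: e^(−kτ) = e^(−0.02120 × 25.0) = 0.5886
R = 1 / (1 − 0.5886) = 1 / 0.4114 ≈ 2.43

2.43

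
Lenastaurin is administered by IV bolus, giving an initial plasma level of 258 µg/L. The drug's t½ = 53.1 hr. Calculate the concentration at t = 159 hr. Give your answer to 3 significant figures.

k = ln 2 / 53.1 = 0.01305 hr⁻¹
159 hr is 2.994 half-lives, so C = 258 × (1/2)^2.994 = 258 × 0.1255 ≈ 32.4 µg/L

32.4 µg/L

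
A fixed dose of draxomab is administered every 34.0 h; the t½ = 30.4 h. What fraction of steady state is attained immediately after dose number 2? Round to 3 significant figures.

0.788

k = ln 2 / 30.4 = 0.02280 h⁻¹
f_n = 1 − e^(−nkτ) = 1 − e^(−2 × 0.02280 × 34.0) = 1 − e^(−1.550) = 1 − 0.2122 ≈ 0.788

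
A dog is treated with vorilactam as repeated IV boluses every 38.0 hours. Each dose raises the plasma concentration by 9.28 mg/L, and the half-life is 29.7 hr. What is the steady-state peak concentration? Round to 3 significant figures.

k = ln 2 / 29.7 = 0.02334 hr⁻¹
Fraction remaining after one interval: e^(−kτ) = e^(−0.02334 × 38.0) = 0.4119
R = 1 / (1 − 0.4119) = 1.701
Css,max = 9.28 × 1.701 ≈ 15.8 mg/L

15.8 mg/L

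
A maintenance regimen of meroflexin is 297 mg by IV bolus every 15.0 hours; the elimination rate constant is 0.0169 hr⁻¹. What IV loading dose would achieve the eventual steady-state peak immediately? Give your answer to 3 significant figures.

1330 mg

Accumulation ratio R = 1 / (1 − e^(−kτ)) = 1 / (1 − e^(−0.01690×15.0)) = 1 / (1 − 0.7761) = 4.466
Loading dose = maintenance dose × R = 297 × 4.466 ≈ 1330 mg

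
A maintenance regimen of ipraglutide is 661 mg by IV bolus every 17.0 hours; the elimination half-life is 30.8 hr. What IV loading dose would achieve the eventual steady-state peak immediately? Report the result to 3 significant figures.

k = ln 2 / 30.8 = 0.02250 hr⁻¹
Accumulation ratio R = 1 / (1 − e^(−kτ)) = 1 / (1 − e^(−0.02250×17.0)) = 1 / (1 − 0.6821) = 3.146
Loading dose = maintenance dose × R = 661 × 3.146 ≈ 2080 mg

2080 mg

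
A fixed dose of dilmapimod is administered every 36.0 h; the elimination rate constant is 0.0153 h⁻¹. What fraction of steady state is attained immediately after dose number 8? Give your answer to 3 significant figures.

0.988

f_n = 1 − e^(−nkτ) = 1 − e^(−8 × 0.01530 × 36.0) = 1 − e^(−4.406) = 1 − 0.01220 ≈ 0.988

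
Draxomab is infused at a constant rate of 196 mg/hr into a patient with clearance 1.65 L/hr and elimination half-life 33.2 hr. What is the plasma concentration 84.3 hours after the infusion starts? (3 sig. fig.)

Css = rate / CL = 196 / 1.65 = 118.8 µg/mL
k = ln 2 / 33.2 = 0.02088 hr⁻¹
C(t) = Css (1 − e^(−kt)) = 118.8 × (1 − e^(−1.760)) = 118.8 × 0.8280 ≈ 98.4 µg/mL

98.4 µg/mL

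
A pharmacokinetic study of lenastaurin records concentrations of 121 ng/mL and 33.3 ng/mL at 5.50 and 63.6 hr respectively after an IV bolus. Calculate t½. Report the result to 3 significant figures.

31.2 hours

k = ln(C₁/C₂) / (t₂ − t₁) = ln(121/33.3) / (63.6 − 5.50)
  = 1.290 / 58.10 = 0.02221 hr⁻¹
t½ = ln 2 / k = ln 2 / 0.02221 ≈ 31.2 hours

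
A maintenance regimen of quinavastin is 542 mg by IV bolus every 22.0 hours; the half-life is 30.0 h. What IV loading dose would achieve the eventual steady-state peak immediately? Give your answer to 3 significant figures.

k = ln 2 / 30.0 = 0.02310 h⁻¹
Accumulation ratio R = 1 / (1 − e^(−kτ)) = 1 / (1 − e^(−0.02310×22.0)) = 1 / (1 − 0.6015) = 2.509
Loading dose = maintenance dose × R = 542 × 2.509 ≈ 1360 mg

1360 mg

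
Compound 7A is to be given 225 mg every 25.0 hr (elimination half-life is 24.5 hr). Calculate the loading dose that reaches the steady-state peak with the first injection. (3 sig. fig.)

444 mg

k = ln 2 / 24.5 = 0.02829 hr⁻¹
Accumulation ratio R = 1 / (1 − e^(−kτ)) = 1 / (1 − e^(−0.02829×25.0)) = 1 / (1 − 0.4930) = 1.972
Loading dose = maintenance dose × R = 225 × 1.972 ≈ 444 mg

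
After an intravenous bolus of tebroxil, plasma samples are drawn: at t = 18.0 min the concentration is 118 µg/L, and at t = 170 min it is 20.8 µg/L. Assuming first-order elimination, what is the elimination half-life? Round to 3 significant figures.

k = ln(C₁/C₂) / (t₂ − t₁) = ln(118/20.8) / (170 − 18.0)
  = 1.736 / 152.0 = 0.01142 min⁻¹
t½ = ln 2 / k = ln 2 / 0.01142 ≈ 60.7 minutes

60.7 minutes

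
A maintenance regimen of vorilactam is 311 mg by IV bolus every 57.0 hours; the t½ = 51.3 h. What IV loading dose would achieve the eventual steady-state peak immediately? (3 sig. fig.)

579 mg

k = ln 2 / 51.3 = 0.01351 h⁻¹
Accumulation ratio R = 1 / (1 − e^(−kτ)) = 1 / (1 − e^(−0.01351×57.0)) = 1 / (1 − 0.4629) = 1.862
Loading dose = maintenance dose × R = 311 × 1.862 ≈ 579 mg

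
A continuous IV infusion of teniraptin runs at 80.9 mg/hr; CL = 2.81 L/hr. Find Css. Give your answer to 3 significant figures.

Css = infusion rate / CL = 80.9 / 2.81 ≈ 28.8 mg/L

28.8 mg/L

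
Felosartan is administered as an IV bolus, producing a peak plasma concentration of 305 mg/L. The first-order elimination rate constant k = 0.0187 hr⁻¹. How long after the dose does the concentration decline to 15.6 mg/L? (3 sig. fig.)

159 hours

C(t) = C₀ e^(−kt)  ⇒  t = ln(C₀/C) / k
t = ln(305/15.6) / 0.01870 = 2.973 / 0.01870 ≈ 159 hours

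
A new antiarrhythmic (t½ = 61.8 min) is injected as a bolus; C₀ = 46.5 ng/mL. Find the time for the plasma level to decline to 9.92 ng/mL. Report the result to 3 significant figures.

138 minutes

k = ln 2 / 61.8 = 0.01122 min⁻¹
C(t) = C₀ e^(−kt)  ⇒  t = ln(C₀/C) / k
t = ln(46.5/9.92) / 0.01122 = 1.545 / 0.01122 ≈ 138 minutes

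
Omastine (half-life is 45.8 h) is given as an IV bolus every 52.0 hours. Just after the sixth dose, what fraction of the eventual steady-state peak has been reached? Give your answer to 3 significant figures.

0.991

k = ln 2 / 45.8 = 0.01513 h⁻¹
f_n = 1 − e^(−nkτ) = 1 − e^(−6 × 0.01513 × 52.0) = 1 − e^(−4.722) = 1 − 0.008898 ≈ 0.991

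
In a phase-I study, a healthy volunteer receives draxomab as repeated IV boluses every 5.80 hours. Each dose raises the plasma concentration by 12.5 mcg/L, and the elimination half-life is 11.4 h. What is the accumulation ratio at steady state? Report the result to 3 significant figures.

3.36

k = ln 2 / 11.4 = 0.06080 h⁻¹
Fraction remaining after one interval: e^(−kτ) = e^(−0.06080 × 5.80) = 0.7028
R = 1 / (1 − 0.7028) = 1 / 0.2972 ≈ 3.36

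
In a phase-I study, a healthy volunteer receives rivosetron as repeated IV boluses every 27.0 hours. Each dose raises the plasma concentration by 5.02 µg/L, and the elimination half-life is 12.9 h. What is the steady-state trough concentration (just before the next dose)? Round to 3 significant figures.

k = ln 2 / 12.9 = 0.05373 h⁻¹
Fraction remaining after one interval: e^(−kτ) = e^(−0.05373 × 27.0) = 0.2344
R = 1 / (1 − 0.2344) = 1.306
Css,max = 5.02 × 1.306 = 6.557 µg/L
Css,min = Css,max × e^(−kτ) = 6.557 × 0.2344 ≈ 1.54 µg/L

1.54 µg/L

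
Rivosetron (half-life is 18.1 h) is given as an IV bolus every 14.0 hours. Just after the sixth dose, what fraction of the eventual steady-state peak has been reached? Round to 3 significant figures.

0.960

k = ln 2 / 18.1 = 0.03830 h⁻¹
f_n = 1 − e^(−nkτ) = 1 − e^(−6 × 0.03830 × 14.0) = 1 − e^(−3.217) = 1 − 0.04008 ≈ 0.960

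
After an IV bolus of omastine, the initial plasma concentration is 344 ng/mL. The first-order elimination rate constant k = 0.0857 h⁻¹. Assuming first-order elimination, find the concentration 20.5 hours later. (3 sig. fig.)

59.4 ng/mL

C(t) = C₀ e^(−kt) = 344 × e^(−0.08570 × 20.5) = 344 × e^(−1.757) = 344 × 0.1726 ≈ 59.4 ng/mL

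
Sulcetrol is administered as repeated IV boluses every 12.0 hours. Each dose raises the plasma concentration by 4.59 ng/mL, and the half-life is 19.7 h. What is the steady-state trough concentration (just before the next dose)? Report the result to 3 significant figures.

8.74 ng/mL

k = ln 2 / 19.7 = 0.03519 h⁻¹
Fraction remaining after one interval: e^(−kτ) = e^(−0.03519 × 12.0) = 0.6556
R = 1 / (1 − 0.6556) = 2.904
Css,max = 4.59 × 2.904 = 13.33 ng/mL
Css,min = Css,max × e^(−kτ) = 13.33 × 0.6556 ≈ 8.74 ng/mL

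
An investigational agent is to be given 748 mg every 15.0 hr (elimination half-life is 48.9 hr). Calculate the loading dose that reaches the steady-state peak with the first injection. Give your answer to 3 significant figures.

3910 mg

k = ln 2 / 48.9 = 0.01417 hr⁻¹
Accumulation ratio R = 1 / (1 − e^(−kτ)) = 1 / (1 − e^(−0.01417×15.0)) = 1 / (1 − 0.8085) = 5.221
Loading dose = maintenance dose × R = 748 × 5.221 ≈ 3910 mg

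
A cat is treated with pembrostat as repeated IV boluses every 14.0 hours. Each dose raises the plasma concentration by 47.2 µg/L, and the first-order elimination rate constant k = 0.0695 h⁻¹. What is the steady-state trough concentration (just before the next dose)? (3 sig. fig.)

28.7 µg/L

Fraction remaining after one interval: e^(−kτ) = e^(−0.06950 × 14.0) = 0.3779
R = 1 / (1 − 0.3779) = 1.608
Css,max = 47.2 × 1.608 = 75.88 µg/L
Css,min = Css,max × e^(−kτ) = 75.88 × 0.3779 ≈ 28.7 µg/L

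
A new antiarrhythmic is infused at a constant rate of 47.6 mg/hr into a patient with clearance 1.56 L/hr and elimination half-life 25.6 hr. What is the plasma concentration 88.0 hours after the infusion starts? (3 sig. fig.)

27.7 µg/mL

Css = rate / CL = 47.6 / 1.56 = 30.51 µg/mL
k = ln 2 / 25.6 = 0.02708 hr⁻¹
C(t) = Css (1 − e^(−kt)) = 30.51 × (1 − e^(−2.383)) = 30.51 × 0.9077 ≈ 27.7 µg/mL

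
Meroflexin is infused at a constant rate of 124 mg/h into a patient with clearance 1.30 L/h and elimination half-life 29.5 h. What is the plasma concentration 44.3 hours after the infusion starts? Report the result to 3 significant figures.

61.7 mg/L

Css = rate / CL = 124 / 1.30 = 95.38 mg/L
k = ln 2 / 29.5 = 0.02350 h⁻¹
C(t) = Css (1 − e^(−kt)) = 95.38 × (1 − e^(−1.041)) = 95.38 × 0.6469 ≈ 61.7 mg/L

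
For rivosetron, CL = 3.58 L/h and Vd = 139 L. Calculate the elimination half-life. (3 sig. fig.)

k = CL / V = 3.58 / 139 = 0.02576 h⁻¹
t½ = ln 2 / k = ln 2 / 0.02576 ≈ 26.9 hours

26.9 hours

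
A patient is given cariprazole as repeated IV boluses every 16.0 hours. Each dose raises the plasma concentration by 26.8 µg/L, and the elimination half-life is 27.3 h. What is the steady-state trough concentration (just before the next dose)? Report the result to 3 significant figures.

k = ln 2 / 27.3 = 0.02539 h⁻¹
Fraction remaining after one interval: e^(−kτ) = e^(−0.02539 × 16.0) = 0.6662
R = 1 / (1 − 0.6662) = 2.995
Css,max = 26.8 × 2.995 = 80.28 µg/L
Css,min = Css,max × e^(−kτ) = 80.28 × 0.6662 ≈ 53.5 µg/L

53.5 µg/L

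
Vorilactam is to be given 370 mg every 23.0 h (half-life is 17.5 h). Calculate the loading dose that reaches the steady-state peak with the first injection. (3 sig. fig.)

k = ln 2 / 17.5 = 0.03961 h⁻¹
Accumulation ratio R = 1 / (1 − e^(−kτ)) = 1 / (1 − e^(−0.03961×23.0)) = 1 / (1 − 0.4021) = 1.673
Loading dose = maintenance dose × R = 370 × 1.673 ≈ 619 mg

619 mg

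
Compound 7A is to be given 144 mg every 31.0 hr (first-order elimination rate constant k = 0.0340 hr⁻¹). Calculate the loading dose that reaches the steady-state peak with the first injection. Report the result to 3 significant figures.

Accumulation ratio R = 1 / (1 − e^(−kτ)) = 1 / (1 − e^(−0.03400×31.0)) = 1 / (1 − 0.3485) = 1.535
Loading dose = maintenance dose × R = 144 × 1.535 ≈ 221 mg

221 mg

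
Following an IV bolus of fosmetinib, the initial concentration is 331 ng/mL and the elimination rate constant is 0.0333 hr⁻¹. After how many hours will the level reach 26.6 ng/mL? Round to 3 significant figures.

C(t) = C₀ e^(−kt)  ⇒  t = ln(C₀/C) / k
t = ln(331/26.6) / 0.03330 = 2.521 / 0.03330 ≈ 75.7 hours

75.7 hours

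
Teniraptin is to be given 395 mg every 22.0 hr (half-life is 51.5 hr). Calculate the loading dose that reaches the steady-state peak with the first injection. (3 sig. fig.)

k = ln 2 / 51.5 = 0.01346 hr⁻¹
Accumulation ratio R = 1 / (1 − e^(−kτ)) = 1 / (1 − e^(−0.01346×22.0)) = 1 / (1 − 0.7437) = 3.902
Loading dose = maintenance dose × R = 395 × 3.902 ≈ 1540 mg

1540 mg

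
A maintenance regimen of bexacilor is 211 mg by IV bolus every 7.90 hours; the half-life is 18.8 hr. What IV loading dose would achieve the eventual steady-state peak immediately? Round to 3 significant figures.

k = ln 2 / 18.8 = 0.03687 hr⁻¹
Accumulation ratio R = 1 / (1 − e^(−kτ)) = 1 / (1 − e^(−0.03687×7.90)) = 1 / (1 − 0.7473) = 3.957
Loading dose = maintenance dose × R = 211 × 3.957 ≈ 835 mg

835 mg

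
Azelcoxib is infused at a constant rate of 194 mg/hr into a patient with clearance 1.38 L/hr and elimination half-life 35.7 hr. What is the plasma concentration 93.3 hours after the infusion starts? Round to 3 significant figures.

Css = rate / CL = 194 / 1.38 = 140.6 µg/mL
k = ln 2 / 35.7 = 0.01942 hr⁻¹
C(t) = Css (1 − e^(−kt)) = 140.6 × (1 − e^(−1.812)) = 140.6 × 0.8366 ≈ 118 µg/mL

118 µg/mL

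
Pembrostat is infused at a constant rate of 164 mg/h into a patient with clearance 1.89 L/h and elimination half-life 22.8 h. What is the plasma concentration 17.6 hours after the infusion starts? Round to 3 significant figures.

Css = rate / CL = 164 / 1.89 = 86.77 µg/mL
k = ln 2 / 22.8 = 0.03040 h⁻¹
C(t) = Css (1 − e^(−kt)) = 86.77 × (1 − e^(−0.5351)) = 86.77 × 0.4144 ≈ 36.0 µg/mL

36.0 µg/mL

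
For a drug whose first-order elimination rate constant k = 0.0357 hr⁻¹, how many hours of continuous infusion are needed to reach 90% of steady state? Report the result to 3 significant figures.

f = 1 − e^(−kt)  ⇒  t = −ln(1 − f) / k
t = −ln(1 − 0.9) / 0.03570 = 2.303 / 0.03570 ≈ 64.5 hours

64.5 hours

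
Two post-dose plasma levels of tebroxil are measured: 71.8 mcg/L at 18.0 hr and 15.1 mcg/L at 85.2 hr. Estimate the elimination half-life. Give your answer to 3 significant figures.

29.9 hours

k = ln(C₁/C₂) / (t₂ − t₁) = ln(71.8/15.1) / (85.2 − 18.0)
  = 1.559 / 67.20 = 0.02320 hr⁻¹
t½ = ln 2 / k = ln 2 / 0.02320 ≈ 29.9 hours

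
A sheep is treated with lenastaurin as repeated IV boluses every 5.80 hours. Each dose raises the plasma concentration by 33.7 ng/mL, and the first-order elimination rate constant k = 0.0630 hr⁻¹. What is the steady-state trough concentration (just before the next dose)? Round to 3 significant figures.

76.4 ng/mL

Fraction remaining after one interval: e^(−kτ) = e^(−0.06300 × 5.80) = 0.6939
R = 1 / (1 − 0.6939) = 3.267
Css,max = 33.7 × 3.267 = 110.1 ng/mL
Css,min = Css,max × e^(−kτ) = 110.1 × 0.6939 ≈ 76.4 ng/mL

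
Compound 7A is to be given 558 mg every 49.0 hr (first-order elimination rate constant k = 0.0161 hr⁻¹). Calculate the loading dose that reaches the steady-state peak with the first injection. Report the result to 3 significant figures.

1020 mg

Accumulation ratio R = 1 / (1 − e^(−kτ)) = 1 / (1 − e^(−0.01610×49.0)) = 1 / (1 − 0.4543) = 1.833
Loading dose = maintenance dose × R = 558 × 1.833 ≈ 1020 mg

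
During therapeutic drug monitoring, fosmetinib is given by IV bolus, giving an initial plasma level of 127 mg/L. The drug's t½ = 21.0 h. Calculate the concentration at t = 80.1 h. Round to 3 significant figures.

k = ln 2 / 21.0 = 0.03301 h⁻¹
C(t) = C₀ e^(−kt) = 127 × e^(−0.03301 × 80.1) = 127 × e^(−2.644) = 127 × 0.07109 ≈ 9.03 mg/L

9.03 mg/L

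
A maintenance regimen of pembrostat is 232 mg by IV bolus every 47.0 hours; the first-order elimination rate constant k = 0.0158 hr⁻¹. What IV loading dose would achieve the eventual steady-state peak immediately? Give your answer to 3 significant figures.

443 mg

Accumulation ratio R = 1 / (1 − e^(−kτ)) = 1 / (1 − e^(−0.01580×47.0)) = 1 / (1 − 0.4759) = 1.908
Loading dose = maintenance dose × R = 232 × 1.908 ≈ 443 mg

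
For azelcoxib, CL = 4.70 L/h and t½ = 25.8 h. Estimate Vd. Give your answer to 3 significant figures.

175 L

k = ln 2 / t½ = ln 2 / 25.8 = 0.02687 h⁻¹
V = CL / k = 4.70 / 0.02687 ≈ 175 L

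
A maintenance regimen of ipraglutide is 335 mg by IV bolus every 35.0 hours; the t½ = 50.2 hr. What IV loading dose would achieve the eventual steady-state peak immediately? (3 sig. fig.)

k = ln 2 / 50.2 = 0.01381 hr⁻¹
Accumulation ratio R = 1 / (1 − e^(−kτ)) = 1 / (1 − e^(−0.01381×35.0)) = 1 / (1 − 0.6168) = 2.609
Loading dose = maintenance dose × R = 335 × 2.609 ≈ 874 mg

874 mg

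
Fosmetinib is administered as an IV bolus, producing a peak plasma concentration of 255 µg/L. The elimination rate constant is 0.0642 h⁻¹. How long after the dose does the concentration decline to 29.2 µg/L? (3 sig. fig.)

C(t) = C₀ e^(−kt)  ⇒  t = ln(C₀/C) / k
t = ln(255/29.2) / 0.06420 = 2.167 / 0.06420 ≈ 33.8 hours

33.8 hours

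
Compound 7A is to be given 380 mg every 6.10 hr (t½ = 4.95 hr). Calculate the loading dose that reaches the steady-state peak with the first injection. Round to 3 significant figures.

662 mg

k = ln 2 / 4.95 = 0.1400 hr⁻¹
Accumulation ratio R = 1 / (1 − e^(−kτ)) = 1 / (1 − e^(−0.1400×6.10)) = 1 / (1 − 0.4256) = 1.741
Loading dose = maintenance dose × R = 380 × 1.741 ≈ 662 mg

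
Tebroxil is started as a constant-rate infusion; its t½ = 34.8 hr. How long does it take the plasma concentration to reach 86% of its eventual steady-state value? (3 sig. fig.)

98.7 hours

k = ln 2 / 34.8 = 0.01992 hr⁻¹
f = 1 − e^(−kt)  ⇒  t = −ln(1 − f) / k
t = −ln(1 − 0.86) / 0.01992 = 1.966 / 0.01992 ≈ 98.7 hours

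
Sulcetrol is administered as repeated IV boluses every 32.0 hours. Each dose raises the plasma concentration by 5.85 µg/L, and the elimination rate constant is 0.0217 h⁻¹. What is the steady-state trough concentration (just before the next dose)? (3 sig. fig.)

5.84 µg/L

Fraction remaining after one interval: e^(−kτ) = e^(−0.02170 × 32.0) = 0.4994
R = 1 / (1 − 0.4994) = 1.997
Css,max = 5.85 × 1.997 = 11.69 µg/L
Css,min = Css,max × e^(−kτ) = 11.69 × 0.4994 ≈ 5.84 µg/L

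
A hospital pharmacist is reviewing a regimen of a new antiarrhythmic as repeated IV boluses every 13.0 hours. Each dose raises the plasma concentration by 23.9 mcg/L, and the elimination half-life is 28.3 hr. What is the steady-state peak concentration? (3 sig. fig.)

k = ln 2 / 28.3 = 0.02449 hr⁻¹
Fraction remaining after one interval: e^(−kτ) = e^(−0.02449 × 13.0) = 0.7273
R = 1 / (1 − 0.7273) = 3.667
Css,max = 23.9 × 3.667 ≈ 87.6 mcg/L

87.6 mcg/L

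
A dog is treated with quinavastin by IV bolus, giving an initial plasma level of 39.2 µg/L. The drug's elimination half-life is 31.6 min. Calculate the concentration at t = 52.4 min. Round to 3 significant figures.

12.4 µg/L

k = ln 2 / 31.6 = 0.02194 min⁻¹
52.4 min is 1.658 half-lives, so C = 39.2 × (1/2)^1.658 = 39.2 × 0.3168 ≈ 12.4 µg/L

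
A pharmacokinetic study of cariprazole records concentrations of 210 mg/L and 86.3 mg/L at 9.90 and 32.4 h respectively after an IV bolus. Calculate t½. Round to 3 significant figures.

17.5 hours

k = ln(C₁/C₂) / (t₂ − t₁) = ln(210/86.3) / (32.4 − 9.90)
  = 0.8893 / 22.50 = 0.03952 h⁻¹
t½ = ln 2 / k = ln 2 / 0.03952 ≈ 17.5 hours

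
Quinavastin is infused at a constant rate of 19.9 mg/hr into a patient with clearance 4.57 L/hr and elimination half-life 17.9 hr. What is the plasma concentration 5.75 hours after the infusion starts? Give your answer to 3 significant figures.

Css = rate / CL = 19.9 / 4.57 = 4.354 µg/mL
k = ln 2 / 17.9 = 0.03872 hr⁻¹
C(t) = Css (1 − e^(−kt)) = 4.354 × (1 − e^(−0.2227)) = 4.354 × 0.1996 ≈ 0.869 µg/mL

0.869 µg/mL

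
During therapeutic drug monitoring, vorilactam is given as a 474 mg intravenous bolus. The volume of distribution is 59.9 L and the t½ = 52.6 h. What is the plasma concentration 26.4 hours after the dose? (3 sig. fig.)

C₀ = dose / V = 474 / 59.9 = 7.913 mg/L
k = ln 2 / 52.6 = 0.01318 h⁻¹
C(t) = C₀ e^(−kt) = 7.913 × e^(−0.01318 × 26.4) = 7.913 × e^(−0.3479) = 7.913 × 0.7062 ≈ 5.59 mg/L

5.59 mg/L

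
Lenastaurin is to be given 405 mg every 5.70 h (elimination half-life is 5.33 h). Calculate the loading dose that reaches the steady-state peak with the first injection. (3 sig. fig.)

k = ln 2 / 5.33 = 0.1300 h⁻¹
Accumulation ratio R = 1 / (1 − e^(−kτ)) = 1 / (1 − e^(−0.1300×5.70)) = 1 / (1 − 0.4765) = 1.910
Loading dose = maintenance dose × R = 405 × 1.910 ≈ 774 mg

774 mg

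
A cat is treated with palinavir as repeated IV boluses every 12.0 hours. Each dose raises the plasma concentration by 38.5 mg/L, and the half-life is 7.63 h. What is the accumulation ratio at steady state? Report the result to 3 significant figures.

k = ln 2 / 7.63 = 0.09084 h⁻¹
Fraction remaining after one interval: e^(−kτ) = e^(−0.09084 × 12.0) = 0.3362
R = 1 / (1 − 0.3362) = 1 / 0.6638 ≈ 1.51

1.51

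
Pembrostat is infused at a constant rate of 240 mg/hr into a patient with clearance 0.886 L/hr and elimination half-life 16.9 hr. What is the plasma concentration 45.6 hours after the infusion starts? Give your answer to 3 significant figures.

Css = rate / CL = 240 / 0.886 = 270.9 mg/L
k = ln 2 / 16.9 = 0.04101 hr⁻¹
C(t) = Css (1 − e^(−kt)) = 270.9 × (1 − e^(−1.870)) = 270.9 × 0.8459 ≈ 229 mg/L

229 mg/L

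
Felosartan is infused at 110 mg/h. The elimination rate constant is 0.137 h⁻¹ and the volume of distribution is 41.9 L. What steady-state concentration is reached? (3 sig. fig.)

CL = k · V = 0.137 × 41.9 = 5.740 L/h
Css = rate / CL = 110 / 5.740 ≈ 19.2 µg/mL

19.2 µg/mL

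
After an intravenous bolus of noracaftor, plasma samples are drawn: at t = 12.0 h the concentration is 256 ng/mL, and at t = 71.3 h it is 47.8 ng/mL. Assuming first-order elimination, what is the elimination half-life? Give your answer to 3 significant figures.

24.5 hours

k = ln(C₁/C₂) / (t₂ − t₁) = ln(256/47.8) / (71.3 − 12.0)
  = 1.678 / 59.30 = 0.02830 h⁻¹
t½ = ln 2 / k = ln 2 / 0.02830 ≈ 24.5 hours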